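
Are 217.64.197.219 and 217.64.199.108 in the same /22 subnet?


Mask: 255.255.252.0
217.64.197.219 AND mask = 217.64.196.0
217.64.199.108 AND mask = 217.64.196.0
Yes, same subnet (217.64.196.0)


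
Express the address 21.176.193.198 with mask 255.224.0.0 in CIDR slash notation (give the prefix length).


Binary: 11111111.11100000.00000000.00000000
Count leading 1s
Prefix: /11


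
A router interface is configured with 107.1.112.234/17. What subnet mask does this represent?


/17 means 17 network bits, 15 host bits
Binary: 11111111111111111000000000000000
Mask: 255.255.128.0


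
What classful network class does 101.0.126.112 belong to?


First octet: 101
Binary: 01100101
0xxxxxxx -> Class A (1-126)
Class A, default mask 255.0.0.0 (/8)


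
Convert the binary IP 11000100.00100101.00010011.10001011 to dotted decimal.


11000100 = 196
00100101 = 37
00010011 = 19
10001011 = 139
IP: 196.37.19.139


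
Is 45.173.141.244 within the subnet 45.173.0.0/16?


Subnet network: 45.173.0.0
Test IP AND mask: 45.173.0.0
Yes, 45.173.141.244 is in 45.173.0.0/16


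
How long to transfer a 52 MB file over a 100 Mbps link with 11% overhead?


Effective throughput = 100 * (1 - 11/100) = 89 Mbps
File size in Mb = 52 * 8 = 416 Mb
Time = 416 / 89
Time = 4.6742 seconds


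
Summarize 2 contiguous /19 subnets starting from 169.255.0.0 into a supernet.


Original prefix: /19
Number of subnets: 2 = 2^1
New prefix = 19 - 1 = 18
Supernet: 169.255.0.0/18


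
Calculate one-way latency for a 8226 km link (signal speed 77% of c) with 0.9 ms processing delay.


Speed = 0.77 * 3e5 km/s = 231000 km/s
Propagation delay = 8226 / 231000 = 0.0356 s = 35.6104 ms
Processing delay = 0.9 ms
Total one-way latency = 36.5104 ms


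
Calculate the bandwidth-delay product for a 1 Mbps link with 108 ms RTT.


BDP = bandwidth * RTT
= 1 Mbps * 108 ms
= 1 * 1e6 * 108 / 1000 bits
= 108000 bits
= 13500 bytes
= 13.1836 KB
BDP = 108000 bits (13500 bytes)


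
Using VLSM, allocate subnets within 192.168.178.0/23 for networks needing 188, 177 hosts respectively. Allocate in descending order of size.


188 hosts -> /24 (254 usable): 192.168.178.0/24
177 hosts -> /24 (254 usable): 192.168.179.0/24
Allocation: 192.168.178.0/24 (188 hosts, 254 usable); 192.168.179.0/24 (177 hosts, 254 usable)


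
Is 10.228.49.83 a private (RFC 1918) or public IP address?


RFC 1918 private ranges:
  10.0.0.0/8 (10.0.0.0 - 10.255.255.255)
  172.16.0.0/12 (172.16.0.0 - 172.31.255.255)
  192.168.0.0/16 (192.168.0.0 - 192.168.255.255)
Private (in 10.0.0.0/8)


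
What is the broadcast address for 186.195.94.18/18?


Network: 186.195.64.0/18
Host bits = 14
Set all host bits to 1:
Broadcast: 186.195.127.255


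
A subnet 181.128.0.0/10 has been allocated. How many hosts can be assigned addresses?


Host bits = 32 - 10 = 22
Total addresses = 2^22 = 4194304
Usable = total - 2 (network and broadcast)
Usable hosts: 4194302


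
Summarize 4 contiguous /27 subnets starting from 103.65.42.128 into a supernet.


Original prefix: /27
Number of subnets: 4 = 2^2
New prefix = 27 - 2 = 25
Supernet: 103.65.42.128/25


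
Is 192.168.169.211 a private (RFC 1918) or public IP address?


RFC 1918 private ranges:
  10.0.0.0/8 (10.0.0.0 - 10.255.255.255)
  172.16.0.0/12 (172.16.0.0 - 172.31.255.255)
  192.168.0.0/16 (192.168.0.0 - 192.168.255.255)
Private (in 192.168.0.0/16)


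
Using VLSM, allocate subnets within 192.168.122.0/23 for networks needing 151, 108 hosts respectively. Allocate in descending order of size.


151 hosts -> /24 (254 usable): 192.168.122.0/24
108 hosts -> /25 (126 usable): 192.168.123.0/25
Allocation: 192.168.122.0/24 (151 hosts, 254 usable); 192.168.123.0/25 (108 hosts, 126 usable)


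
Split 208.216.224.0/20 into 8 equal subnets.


New prefix = 20 + 3 = 23
Each subnet has 512 addresses
  208.216.224.0/23
  208.216.226.0/23
  208.216.228.0/23
  208.216.230.0/23
  208.216.232.0/23
  208.216.234.0/23
  208.216.236.0/23
  208.216.238.0/23
Subnets: 208.216.224.0/23, 208.216.226.0/23, 208.216.228.0/23, 208.216.230.0/23, 208.216.232.0/23, 208.216.234.0/23, 208.216.236.0/23, 208.216.238.0/23


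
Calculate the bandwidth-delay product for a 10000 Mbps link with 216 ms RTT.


BDP = bandwidth * RTT
= 10000 Mbps * 216 ms
= 10000 * 1e6 * 216 / 1000 bits
= 2160000000 bits
= 270000000 bytes
= 263671.875 KB
BDP = 2160000000 bits (270000000 bytes)


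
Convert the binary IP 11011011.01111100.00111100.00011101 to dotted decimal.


11011011 = 219
01111100 = 124
00111100 = 60
00011101 = 29
IP: 219.124.60.29


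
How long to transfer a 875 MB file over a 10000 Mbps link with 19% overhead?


Effective throughput = 10000 * (1 - 19/100) = 8100.0 Mbps
File size in Mb = 875 * 8 = 7000 Mb
Time = 7000 / 8100.0
Time = 0.8642 seconds


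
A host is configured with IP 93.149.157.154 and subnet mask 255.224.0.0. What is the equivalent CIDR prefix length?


Binary: 11111111.11100000.00000000.00000000
Count leading 1s
Prefix: /11


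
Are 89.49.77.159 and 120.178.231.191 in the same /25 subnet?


Mask: 255.255.255.128
89.49.77.159 AND mask = 89.49.77.128
120.178.231.191 AND mask = 120.178.231.128
No, different subnets (89.49.77.128 vs 120.178.231.128)


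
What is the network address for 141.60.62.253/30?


IP:   10001101.00111100.00111110.11111101
Mask: 11111111.11111111.11111111.11111100
AND operation:
Net:  10001101.00111100.00111110.11111100
Network: 141.60.62.252/30


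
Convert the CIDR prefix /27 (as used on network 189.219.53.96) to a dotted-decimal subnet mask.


/27 means 27 network bits, 5 host bits
Binary: 11111111111111111111111111100000
Mask: 255.255.255.224


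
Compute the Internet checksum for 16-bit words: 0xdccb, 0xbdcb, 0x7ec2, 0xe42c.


Sum all words (with carry folding):
+ 0xdccb = 0xdccb
+ 0xbdcb = 0x9a97
+ 0x7ec2 = 0x195a
+ 0xe42c = 0xfd86
One's complement: ~0xfd86
Checksum = 0x0279


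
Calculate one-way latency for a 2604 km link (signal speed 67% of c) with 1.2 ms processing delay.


Speed = 0.67 * 3e5 km/s = 201000 km/s
Propagation delay = 2604 / 201000 = 0.013 s = 12.9552 ms
Processing delay = 1.2 ms
Total one-way latency = 14.1552 ms


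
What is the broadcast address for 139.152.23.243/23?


Network: 139.152.22.0/23
Host bits = 9
Set all host bits to 1:
Broadcast: 139.152.23.255


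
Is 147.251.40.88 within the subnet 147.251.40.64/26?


Subnet network: 147.251.40.64
Test IP AND mask: 147.251.40.64
Yes, 147.251.40.88 is in 147.251.40.64/26


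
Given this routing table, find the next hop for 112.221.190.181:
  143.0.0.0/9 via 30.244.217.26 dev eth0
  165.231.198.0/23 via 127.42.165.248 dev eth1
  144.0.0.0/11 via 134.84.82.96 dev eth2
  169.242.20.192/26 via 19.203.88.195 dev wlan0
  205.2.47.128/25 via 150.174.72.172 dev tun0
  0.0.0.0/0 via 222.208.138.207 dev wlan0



Longest prefix match for 112.221.190.181:
  /9 143.0.0.0: no
  /23 165.231.198.0: no
  /11 144.0.0.0: no
  /26 169.242.20.192: no
  /25 205.2.47.128: no
  /0 0.0.0.0: MATCH
Selected: next-hop 222.208.138.207 via wlan0 (matched /0)


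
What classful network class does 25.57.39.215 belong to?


First octet: 25
Binary: 00011001
0xxxxxxx -> Class A (1-126)
Class A, default mask 255.0.0.0 (/8)


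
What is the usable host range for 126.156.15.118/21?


Network: 126.156.8.0
Broadcast: 126.156.15.255
First usable = network + 1
Last usable = broadcast - 1
Range: 126.156.8.1 to 126.156.15.254


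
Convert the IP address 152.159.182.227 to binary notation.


152 = 10011000
159 = 10011111
182 = 10110110
227 = 11100011
Binary: 10011000.10011111.10110110.11100011


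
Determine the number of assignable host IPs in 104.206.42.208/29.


Host bits = 32 - 29 = 3
Total addresses = 2^3 = 8
Usable = total - 2 (network and broadcast)
Usable hosts: 6


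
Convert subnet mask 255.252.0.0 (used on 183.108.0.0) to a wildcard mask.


Subnet mask: 255.252.0.0
Wildcard = 255.255.255.255 - subnet mask
255 - 255 = 0
255 - 252 = 3
255 - 0 = 255
255 - 0 = 255
Wildcard: 0.3.255.255


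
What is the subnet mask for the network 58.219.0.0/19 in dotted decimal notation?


/19 means 19 network bits, 13 host bits
Binary: 11111111111111111110000000000000
Mask: 255.255.224.0


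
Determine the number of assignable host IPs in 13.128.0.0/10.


Host bits = 32 - 10 = 22
Total addresses = 2^22 = 4194304
Usable = total - 2 (network and broadcast)
Usable hosts: 4194302


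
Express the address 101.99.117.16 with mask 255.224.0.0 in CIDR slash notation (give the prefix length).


Binary: 11111111.11100000.00000000.00000000
Count leading 1s
Prefix: /11


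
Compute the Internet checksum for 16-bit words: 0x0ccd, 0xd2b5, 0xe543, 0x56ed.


Sum all words (with carry folding):
+ 0x0ccd = 0x0ccd
+ 0xd2b5 = 0xdf82
+ 0xe543 = 0xc4c6
+ 0x56ed = 0x1bb4
One's complement: ~0x1bb4
Checksum = 0xe44b


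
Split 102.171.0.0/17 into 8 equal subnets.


New prefix = 17 + 3 = 20
Each subnet has 4096 addresses
  102.171.0.0/20
  102.171.16.0/20
  102.171.32.0/20
  102.171.48.0/20
  102.171.64.0/20
  102.171.80.0/20
  102.171.96.0/20
  102.171.112.0/20
Subnets: 102.171.0.0/20, 102.171.16.0/20, 102.171.32.0/20, 102.171.48.0/20, 102.171.64.0/20, 102.171.80.0/20, 102.171.96.0/20, 102.171.112.0/20


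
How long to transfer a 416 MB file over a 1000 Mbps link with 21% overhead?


Effective throughput = 1000 * (1 - 21/100) = 790 Mbps
File size in Mb = 416 * 8 = 3328 Mb
Time = 3328 / 790
Time = 4.2127 seconds


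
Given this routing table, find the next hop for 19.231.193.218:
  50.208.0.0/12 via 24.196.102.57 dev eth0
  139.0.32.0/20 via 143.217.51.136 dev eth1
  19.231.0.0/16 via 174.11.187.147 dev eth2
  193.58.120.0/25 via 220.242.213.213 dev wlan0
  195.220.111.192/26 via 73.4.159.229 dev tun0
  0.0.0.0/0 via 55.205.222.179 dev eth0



Longest prefix match for 19.231.193.218:
  /12 50.208.0.0: no
  /20 139.0.32.0: no
  /16 19.231.0.0: MATCH
  /25 193.58.120.0: no
  /26 195.220.111.192: no
  /0 0.0.0.0: MATCH
Selected: next-hop 174.11.187.147 via eth2 (matched /16)


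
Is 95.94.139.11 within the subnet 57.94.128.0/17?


Subnet network: 57.94.128.0
Test IP AND mask: 95.94.128.0
No, 95.94.139.11 is not in 57.94.128.0/17


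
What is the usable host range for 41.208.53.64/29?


Network: 41.208.53.64
Broadcast: 41.208.53.71
First usable = network + 1
Last usable = broadcast - 1
Range: 41.208.53.65 to 41.208.53.70


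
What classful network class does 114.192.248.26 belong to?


First octet: 114
Binary: 01110010
0xxxxxxx -> Class A (1-126)
Class A, default mask 255.0.0.0 (/8)


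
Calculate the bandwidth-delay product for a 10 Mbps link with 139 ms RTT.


BDP = bandwidth * RTT
= 10 Mbps * 139 ms
= 10 * 1e6 * 139 / 1000 bits
= 1390000 bits
= 173750 bytes
= 169.6777 KB
BDP = 1390000 bits (173750 bytes)


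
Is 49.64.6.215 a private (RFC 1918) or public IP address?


RFC 1918 private ranges:
  10.0.0.0/8 (10.0.0.0 - 10.255.255.255)
  172.16.0.0/12 (172.16.0.0 - 172.31.255.255)
  192.168.0.0/16 (192.168.0.0 - 192.168.255.255)
Public (not in any RFC 1918 range)


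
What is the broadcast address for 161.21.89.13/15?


Network: 161.20.0.0/15
Host bits = 17
Set all host bits to 1:
Broadcast: 161.21.255.255


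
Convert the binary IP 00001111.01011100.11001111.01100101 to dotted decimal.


00001111 = 15
01011100 = 92
11001111 = 207
01100101 = 101
IP: 15.92.207.101


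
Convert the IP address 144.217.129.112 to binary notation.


144 = 10010000
217 = 11011001
129 = 10000001
112 = 01110000
Binary: 10010000.11011001.10000001.01110000


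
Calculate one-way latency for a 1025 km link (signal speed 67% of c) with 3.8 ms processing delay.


Speed = 0.67 * 3e5 km/s = 201000 km/s
Propagation delay = 1025 / 201000 = 0.0051 s = 5.0995 ms
Processing delay = 3.8 ms
Total one-way latency = 8.8995 ms


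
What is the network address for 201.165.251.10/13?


IP:   11001001.10100101.11111011.00001010
Mask: 11111111.11111000.00000000.00000000
AND operation:
Net:  11001001.10100000.00000000.00000000
Network: 201.160.0.0/13


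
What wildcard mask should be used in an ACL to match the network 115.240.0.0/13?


Subnet mask: 255.248.0.0
Wildcard = 255.255.255.255 - subnet mask
255 - 255 = 0
255 - 248 = 7
255 - 0 = 255
255 - 0 = 255
Wildcard: 0.7.255.255


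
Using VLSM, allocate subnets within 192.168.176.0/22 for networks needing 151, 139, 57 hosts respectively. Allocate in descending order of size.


151 hosts -> /24 (254 usable): 192.168.176.0/24
139 hosts -> /24 (254 usable): 192.168.177.0/24
57 hosts -> /26 (62 usable): 192.168.178.0/26
Allocation: 192.168.176.0/24 (151 hosts, 254 usable); 192.168.177.0/24 (139 hosts, 254 usable); 192.168.178.0/26 (57 hosts, 62 usable)


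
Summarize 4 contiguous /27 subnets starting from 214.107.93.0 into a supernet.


Original prefix: /27
Number of subnets: 4 = 2^2
New prefix = 27 - 2 = 25
Supernet: 214.107.93.0/25


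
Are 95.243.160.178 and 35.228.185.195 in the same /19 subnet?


Mask: 255.255.224.0
95.243.160.178 AND mask = 95.243.160.0
35.228.185.195 AND mask = 35.228.160.0
No, different subnets (95.243.160.0 vs 35.228.160.0)


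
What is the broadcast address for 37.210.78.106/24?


Network: 37.210.78.0/24
Host bits = 8
Set all host bits to 1:
Broadcast: 37.210.78.255


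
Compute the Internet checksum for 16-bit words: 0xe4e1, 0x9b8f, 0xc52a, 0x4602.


Sum all words (with carry folding):
+ 0xe4e1 = 0xe4e1
+ 0x9b8f = 0x8071
+ 0xc52a = 0x459c
+ 0x4602 = 0x8b9e
One's complement: ~0x8b9e
Checksum = 0x7461


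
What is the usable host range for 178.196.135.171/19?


Network: 178.196.128.0
Broadcast: 178.196.159.255
First usable = network + 1
Last usable = broadcast - 1
Range: 178.196.128.1 to 178.196.159.254


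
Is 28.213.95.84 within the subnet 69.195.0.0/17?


Subnet network: 69.195.0.0
Test IP AND mask: 28.213.0.0
No, 28.213.95.84 is not in 69.195.0.0/17


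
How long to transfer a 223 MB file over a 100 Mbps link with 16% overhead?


Effective throughput = 100 * (1 - 16/100) = 84 Mbps
File size in Mb = 223 * 8 = 1784 Mb
Time = 1784 / 84
Time = 21.2381 seconds


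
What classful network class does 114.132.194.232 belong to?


First octet: 114
Binary: 01110010
0xxxxxxx -> Class A (1-126)
Class A, default mask 255.0.0.0 (/8)


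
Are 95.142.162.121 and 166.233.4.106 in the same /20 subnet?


Mask: 255.255.240.0
95.142.162.121 AND mask = 95.142.160.0
166.233.4.106 AND mask = 166.233.0.0
No, different subnets (95.142.160.0 vs 166.233.0.0)


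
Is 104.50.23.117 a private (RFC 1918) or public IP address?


RFC 1918 private ranges:
  10.0.0.0/8 (10.0.0.0 - 10.255.255.255)
  172.16.0.0/12 (172.16.0.0 - 172.31.255.255)
  192.168.0.0/16 (192.168.0.0 - 192.168.255.255)
Public (not in any RFC 1918 range)


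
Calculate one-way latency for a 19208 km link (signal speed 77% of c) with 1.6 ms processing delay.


Speed = 0.77 * 3e5 km/s = 231000 km/s
Propagation delay = 19208 / 231000 = 0.0832 s = 83.1515 ms
Processing delay = 1.6 ms
Total one-way latency = 84.7515 ms


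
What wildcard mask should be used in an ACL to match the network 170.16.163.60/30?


Subnet mask: 255.255.255.252
Wildcard = 255.255.255.255 - subnet mask
255 - 255 = 0
255 - 255 = 0
255 - 255 = 0
255 - 252 = 3
Wildcard: 0.0.0.3


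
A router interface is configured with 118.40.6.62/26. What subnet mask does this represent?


/26 means 26 network bits, 6 host bits
Binary: 11111111111111111111111111000000
Mask: 255.255.255.192


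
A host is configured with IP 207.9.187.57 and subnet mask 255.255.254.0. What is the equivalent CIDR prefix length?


Binary: 11111111.11111111.11111110.00000000
Count leading 1s
Prefix: /23


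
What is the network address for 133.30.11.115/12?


IP:   10000101.00011110.00001011.01110011
Mask: 11111111.11110000.00000000.00000000
AND operation:
Net:  10000101.00010000.00000000.00000000
Network: 133.16.0.0/12


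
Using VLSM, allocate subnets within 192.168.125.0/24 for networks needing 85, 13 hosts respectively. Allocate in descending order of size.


85 hosts -> /25 (126 usable): 192.168.125.0/25
13 hosts -> /28 (14 usable): 192.168.125.128/28
Allocation: 192.168.125.0/25 (85 hosts, 126 usable); 192.168.125.128/28 (13 hosts, 14 usable)


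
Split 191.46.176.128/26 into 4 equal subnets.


New prefix = 26 + 2 = 28
Each subnet has 16 addresses
  191.46.176.128/28
  191.46.176.144/28
  191.46.176.160/28
  191.46.176.176/28
Subnets: 191.46.176.128/28, 191.46.176.144/28, 191.46.176.160/28, 191.46.176.176/28


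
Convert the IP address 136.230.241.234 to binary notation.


136 = 10001000
230 = 11100110
241 = 11110001
234 = 11101010
Binary: 10001000.11100110.11110001.11101010


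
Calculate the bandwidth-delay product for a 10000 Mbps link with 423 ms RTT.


BDP = bandwidth * RTT
= 10000 Mbps * 423 ms
= 10000 * 1e6 * 423 / 1000 bits
= 4230000000 bits
= 528750000 bytes
= 516357.4219 KB
BDP = 4230000000 bits (528750000 bytes)


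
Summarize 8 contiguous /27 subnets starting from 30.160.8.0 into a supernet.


Original prefix: /27
Number of subnets: 8 = 2^3
New prefix = 27 - 3 = 24
Supernet: 30.160.8.0/24


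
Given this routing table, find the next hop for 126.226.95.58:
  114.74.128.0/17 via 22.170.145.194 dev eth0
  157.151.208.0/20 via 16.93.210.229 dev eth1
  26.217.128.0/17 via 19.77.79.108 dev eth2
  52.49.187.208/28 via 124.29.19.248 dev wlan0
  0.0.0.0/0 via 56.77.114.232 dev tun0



Longest prefix match for 126.226.95.58:
  /17 114.74.128.0: no
  /20 157.151.208.0: no
  /17 26.217.128.0: no
  /28 52.49.187.208: no
  /0 0.0.0.0: MATCH
Selected: next-hop 56.77.114.232 via tun0 (matched /0)


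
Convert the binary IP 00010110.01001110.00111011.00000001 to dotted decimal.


00010110 = 22
01001110 = 78
00111011 = 59
00000001 = 1
IP: 22.78.59.1


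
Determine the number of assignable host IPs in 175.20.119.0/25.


Host bits = 32 - 25 = 7
Total addresses = 2^7 = 128
Usable = total - 2 (network and broadcast)
Usable hosts: 126


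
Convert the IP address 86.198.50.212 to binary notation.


86 = 01010110
198 = 11000110
50 = 00110010
212 = 11010100
Binary: 01010110.11000110.00110010.11010100


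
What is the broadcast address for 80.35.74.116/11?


Network: 80.32.0.0/11
Host bits = 21
Set all host bits to 1:
Broadcast: 80.63.255.255


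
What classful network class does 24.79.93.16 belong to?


First octet: 24
Binary: 00011000
0xxxxxxx -> Class A (1-126)
Class A, default mask 255.0.0.0 (/8)


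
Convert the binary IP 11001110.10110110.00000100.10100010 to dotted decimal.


11001110 = 206
10110110 = 182
00000100 = 4
10100010 = 162
IP: 206.182.4.162


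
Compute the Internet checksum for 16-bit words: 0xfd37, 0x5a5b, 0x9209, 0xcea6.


Sum all words (with carry folding):
+ 0xfd37 = 0xfd37
+ 0x5a5b = 0x5793
+ 0x9209 = 0xe99c
+ 0xcea6 = 0xb843
One's complement: ~0xb843
Checksum = 0x47bc


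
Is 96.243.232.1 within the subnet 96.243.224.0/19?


Subnet network: 96.243.224.0
Test IP AND mask: 96.243.224.0
Yes, 96.243.232.1 is in 96.243.224.0/19


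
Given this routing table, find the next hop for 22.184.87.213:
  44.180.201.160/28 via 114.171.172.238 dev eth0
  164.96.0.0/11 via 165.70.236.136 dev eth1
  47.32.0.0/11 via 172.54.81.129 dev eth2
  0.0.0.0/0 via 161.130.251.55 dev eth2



Longest prefix match for 22.184.87.213:
  /28 44.180.201.160: no
  /11 164.96.0.0: no
  /11 47.32.0.0: no
  /0 0.0.0.0: MATCH
Selected: next-hop 161.130.251.55 via eth2 (matched /0)


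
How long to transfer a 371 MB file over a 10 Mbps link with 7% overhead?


Effective throughput = 10 * (1 - 7/100) = 9.3 Mbps
File size in Mb = 371 * 8 = 2968 Mb
Time = 2968 / 9.3
Time = 319.1398 seconds


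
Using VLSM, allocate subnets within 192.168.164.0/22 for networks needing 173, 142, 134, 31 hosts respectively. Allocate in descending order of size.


173 hosts -> /24 (254 usable): 192.168.164.0/24
142 hosts -> /24 (254 usable): 192.168.165.0/24
134 hosts -> /24 (254 usable): 192.168.166.0/24
31 hosts -> /26 (62 usable): 192.168.167.0/26
Allocation: 192.168.164.0/24 (173 hosts, 254 usable); 192.168.165.0/24 (142 hosts, 254 usable); 192.168.166.0/24 (134 hosts, 254 usable); 192.168.167.0/26 (31 hosts, 62 usable)


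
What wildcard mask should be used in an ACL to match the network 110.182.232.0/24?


Subnet mask: 255.255.255.0
Wildcard = 255.255.255.255 - subnet mask
255 - 255 = 0
255 - 255 = 0
255 - 255 = 0
255 - 0 = 255
Wildcard: 0.0.0.255


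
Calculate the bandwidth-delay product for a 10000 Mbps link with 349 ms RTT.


BDP = bandwidth * RTT
= 10000 Mbps * 349 ms
= 10000 * 1e6 * 349 / 1000 bits
= 3490000000 bits
= 436250000 bytes
= 426025.3906 KB
BDP = 3490000000 bits (436250000 bytes)


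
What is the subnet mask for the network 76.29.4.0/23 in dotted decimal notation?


/23 means 23 network bits, 9 host bits
Binary: 11111111111111111111111000000000
Mask: 255.255.254.0


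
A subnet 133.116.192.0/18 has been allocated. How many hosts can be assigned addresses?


Host bits = 32 - 18 = 14
Total addresses = 2^14 = 16384
Usable = total - 2 (network and broadcast)
Usable hosts: 16382


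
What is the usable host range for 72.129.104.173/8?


Network: 72.0.0.0
Broadcast: 72.255.255.255
First usable = network + 1
Last usable = broadcast - 1
Range: 72.0.0.1 to 72.255.255.254


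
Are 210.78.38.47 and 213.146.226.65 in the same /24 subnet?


Mask: 255.255.255.0
210.78.38.47 AND mask = 210.78.38.0
213.146.226.65 AND mask = 213.146.226.0
No, different subnets (210.78.38.0 vs 213.146.226.0)


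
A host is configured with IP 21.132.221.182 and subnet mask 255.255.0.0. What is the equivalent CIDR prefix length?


Binary: 11111111.11111111.00000000.00000000
Count leading 1s
Prefix: /16


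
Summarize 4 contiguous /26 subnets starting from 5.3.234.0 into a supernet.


Original prefix: /26
Number of subnets: 4 = 2^2
New prefix = 26 - 2 = 24
Supernet: 5.3.234.0/24


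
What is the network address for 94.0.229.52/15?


IP:   01011110.00000000.11100101.00110100
Mask: 11111111.11111110.00000000.00000000
AND operation:
Net:  01011110.00000000.00000000.00000000
Network: 94.0.0.0/15


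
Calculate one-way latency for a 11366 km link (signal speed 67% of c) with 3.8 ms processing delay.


Speed = 0.67 * 3e5 km/s = 201000 km/s
Propagation delay = 11366 / 201000 = 0.0565 s = 56.5473 ms
Processing delay = 3.8 ms
Total one-way latency = 60.3473 ms


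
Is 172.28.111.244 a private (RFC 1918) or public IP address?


RFC 1918 private ranges:
  10.0.0.0/8 (10.0.0.0 - 10.255.255.255)
  172.16.0.0/12 (172.16.0.0 - 172.31.255.255)
  192.168.0.0/16 (192.168.0.0 - 192.168.255.255)
Private (in 172.16.0.0/12)


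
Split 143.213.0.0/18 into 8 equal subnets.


New prefix = 18 + 3 = 21
Each subnet has 2048 addresses
  143.213.0.0/21
  143.213.8.0/21
  143.213.16.0/21
  143.213.24.0/21
  143.213.32.0/21
  143.213.40.0/21
  143.213.48.0/21
  143.213.56.0/21
Subnets: 143.213.0.0/21, 143.213.8.0/21, 143.213.16.0/21, 143.213.24.0/21, 143.213.32.0/21, 143.213.40.0/21, 143.213.48.0/21, 143.213.56.0/21


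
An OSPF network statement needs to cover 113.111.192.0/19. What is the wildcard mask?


Subnet mask: 255.255.224.0
Wildcard = 255.255.255.255 - subnet mask
255 - 255 = 0
255 - 255 = 0
255 - 224 = 31
255 - 0 = 255
Wildcard: 0.0.31.255


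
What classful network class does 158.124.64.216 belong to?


First octet: 158
Binary: 10011110
10xxxxxx -> Class B (128-191)
Class B, default mask 255.255.0.0 (/16)


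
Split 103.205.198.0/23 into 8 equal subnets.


New prefix = 23 + 3 = 26
Each subnet has 64 addresses
  103.205.198.0/26
  103.205.198.64/26
  103.205.198.128/26
  103.205.198.192/26
  103.205.199.0/26
  103.205.199.64/26
  103.205.199.128/26
  103.205.199.192/26
Subnets: 103.205.198.0/26, 103.205.198.64/26, 103.205.198.128/26, 103.205.198.192/26, 103.205.199.0/26, 103.205.199.64/26, 103.205.199.128/26, 103.205.199.192/26


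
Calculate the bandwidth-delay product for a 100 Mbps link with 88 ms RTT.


BDP = bandwidth * RTT
= 100 Mbps * 88 ms
= 100 * 1e6 * 88 / 1000 bits
= 8800000 bits
= 1100000 bytes
= 1074.2188 KB
BDP = 8800000 bits (1100000 bytes)


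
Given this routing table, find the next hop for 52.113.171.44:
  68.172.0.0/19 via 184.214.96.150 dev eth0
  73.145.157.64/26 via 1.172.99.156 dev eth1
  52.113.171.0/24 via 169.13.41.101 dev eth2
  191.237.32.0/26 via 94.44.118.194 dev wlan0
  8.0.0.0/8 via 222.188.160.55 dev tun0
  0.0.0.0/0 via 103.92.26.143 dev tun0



Longest prefix match for 52.113.171.44:
  /19 68.172.0.0: no
  /26 73.145.157.64: no
  /24 52.113.171.0: MATCH
  /26 191.237.32.0: no
  /8 8.0.0.0: no
  /0 0.0.0.0: MATCH
Selected: next-hop 169.13.41.101 via eth2 (matched /24)


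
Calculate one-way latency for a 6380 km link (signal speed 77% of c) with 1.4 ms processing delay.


Speed = 0.77 * 3e5 km/s = 231000 km/s
Propagation delay = 6380 / 231000 = 0.0276 s = 27.619 ms
Processing delay = 1.4 ms
Total one-way latency = 29.019 ms


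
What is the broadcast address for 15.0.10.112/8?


Network: 15.0.0.0/8
Host bits = 24
Set all host bits to 1:
Broadcast: 15.255.255.255


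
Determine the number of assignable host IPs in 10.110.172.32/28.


Host bits = 32 - 28 = 4
Total addresses = 2^4 = 16
Usable = total - 2 (network and broadcast)
Usable hosts: 14


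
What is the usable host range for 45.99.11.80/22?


Network: 45.99.8.0
Broadcast: 45.99.11.255
First usable = network + 1
Last usable = broadcast - 1
Range: 45.99.8.1 to 45.99.11.254


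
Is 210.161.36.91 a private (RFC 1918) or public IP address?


RFC 1918 private ranges:
  10.0.0.0/8 (10.0.0.0 - 10.255.255.255)
  172.16.0.0/12 (172.16.0.0 - 172.31.255.255)
  192.168.0.0/16 (192.168.0.0 - 192.168.255.255)
Public (not in any RFC 1918 range)


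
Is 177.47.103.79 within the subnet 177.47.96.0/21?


Subnet network: 177.47.96.0
Test IP AND mask: 177.47.96.0
Yes, 177.47.103.79 is in 177.47.96.0/21


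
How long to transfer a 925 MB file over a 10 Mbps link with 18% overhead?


Effective throughput = 10 * (1 - 18/100) = 8.2 Mbps
File size in Mb = 925 * 8 = 7400 Mb
Time = 7400 / 8.2
Time = 902.439 seconds


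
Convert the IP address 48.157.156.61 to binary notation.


48 = 00110000
157 = 10011101
156 = 10011100
61 = 00111101
Binary: 00110000.10011101.10011100.00111101


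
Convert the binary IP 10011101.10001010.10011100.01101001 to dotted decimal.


10011101 = 157
10001010 = 138
10011100 = 156
01101001 = 105
IP: 157.138.156.105


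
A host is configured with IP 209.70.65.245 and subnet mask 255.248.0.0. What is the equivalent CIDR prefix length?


Binary: 11111111.11111000.00000000.00000000
Count leading 1s
Prefix: /13


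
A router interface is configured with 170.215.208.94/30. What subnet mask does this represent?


/30 means 30 network bits, 2 host bits
Binary: 11111111111111111111111111111100
Mask: 255.255.255.252


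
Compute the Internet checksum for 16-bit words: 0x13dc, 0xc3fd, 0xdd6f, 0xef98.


Sum all words (with carry folding):
+ 0x13dc = 0x13dc
+ 0xc3fd = 0xd7d9
+ 0xdd6f = 0xb549
+ 0xef98 = 0xa4e2
One's complement: ~0xa4e2
Checksum = 0x5b1d


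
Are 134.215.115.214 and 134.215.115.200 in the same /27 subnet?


Mask: 255.255.255.224
134.215.115.214 AND mask = 134.215.115.192
134.215.115.200 AND mask = 134.215.115.192
Yes, same subnet (134.215.115.192)


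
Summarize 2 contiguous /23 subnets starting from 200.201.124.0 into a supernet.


Original prefix: /23
Number of subnets: 2 = 2^1
New prefix = 23 - 1 = 22
Supernet: 200.201.124.0/22


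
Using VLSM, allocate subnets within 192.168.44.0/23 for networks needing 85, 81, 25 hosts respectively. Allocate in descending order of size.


85 hosts -> /25 (126 usable): 192.168.44.0/25
81 hosts -> /25 (126 usable): 192.168.44.128/25
25 hosts -> /27 (30 usable): 192.168.45.0/27
Allocation: 192.168.44.0/25 (85 hosts, 126 usable); 192.168.44.128/25 (81 hosts, 126 usable); 192.168.45.0/27 (25 hosts, 30 usable)


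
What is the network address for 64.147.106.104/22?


IP:   01000000.10010011.01101010.01101000
Mask: 11111111.11111111.11111100.00000000
AND operation:
Net:  01000000.10010011.01101000.00000000
Network: 64.147.104.0/22


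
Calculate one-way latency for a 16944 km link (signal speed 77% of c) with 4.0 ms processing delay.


Speed = 0.77 * 3e5 km/s = 231000 km/s
Propagation delay = 16944 / 231000 = 0.0734 s = 73.3506 ms
Processing delay = 4.0 ms
Total one-way latency = 77.3506 ms


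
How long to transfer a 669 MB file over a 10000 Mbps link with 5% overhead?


Effective throughput = 10000 * (1 - 5/100) = 9500 Mbps
File size in Mb = 669 * 8 = 5352 Mb
Time = 5352 / 9500
Time = 0.5634 seconds


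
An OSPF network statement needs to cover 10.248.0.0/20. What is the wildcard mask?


Subnet mask: 255.255.240.0
Wildcard = 255.255.255.255 - subnet mask
255 - 255 = 0
255 - 255 = 0
255 - 240 = 15
255 - 0 = 255
Wildcard: 0.0.15.255


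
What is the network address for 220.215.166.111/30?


IP:   11011100.11010111.10100110.01101111
Mask: 11111111.11111111.11111111.11111100
AND operation:
Net:  11011100.11010111.10100110.01101100
Network: 220.215.166.108/30


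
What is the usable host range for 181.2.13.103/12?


Network: 181.0.0.0
Broadcast: 181.15.255.255
First usable = network + 1
Last usable = broadcast - 1
Range: 181.0.0.1 to 181.15.255.254


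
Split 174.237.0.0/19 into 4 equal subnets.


New prefix = 19 + 2 = 21
Each subnet has 2048 addresses
  174.237.0.0/21
  174.237.8.0/21
  174.237.16.0/21
  174.237.24.0/21
Subnets: 174.237.0.0/21, 174.237.8.0/21, 174.237.16.0/21, 174.237.24.0/21


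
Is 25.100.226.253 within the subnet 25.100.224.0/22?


Subnet network: 25.100.224.0
Test IP AND mask: 25.100.224.0
Yes, 25.100.226.253 is in 25.100.224.0/22


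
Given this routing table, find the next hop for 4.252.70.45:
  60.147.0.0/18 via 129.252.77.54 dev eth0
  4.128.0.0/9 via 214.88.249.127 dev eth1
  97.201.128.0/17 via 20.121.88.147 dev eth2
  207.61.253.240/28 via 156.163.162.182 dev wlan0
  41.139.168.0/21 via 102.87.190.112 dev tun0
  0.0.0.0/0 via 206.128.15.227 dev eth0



Longest prefix match for 4.252.70.45:
  /18 60.147.0.0: no
  /9 4.128.0.0: MATCH
  /17 97.201.128.0: no
  /28 207.61.253.240: no
  /21 41.139.168.0: no
  /0 0.0.0.0: MATCH
Selected: next-hop 214.88.249.127 via eth1 (matched /9)


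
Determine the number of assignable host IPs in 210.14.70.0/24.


Host bits = 32 - 24 = 8
Total addresses = 2^8 = 256
Usable = total - 2 (network and broadcast)
Usable hosts: 254


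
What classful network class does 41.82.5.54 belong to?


First octet: 41
Binary: 00101001
0xxxxxxx -> Class A (1-126)
Class A, default mask 255.0.0.0 (/8)


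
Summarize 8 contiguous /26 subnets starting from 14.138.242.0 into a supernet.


Original prefix: /26
Number of subnets: 8 = 2^3
New prefix = 26 - 3 = 23
Supernet: 14.138.242.0/23


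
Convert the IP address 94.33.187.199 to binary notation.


94 = 01011110
33 = 00100001
187 = 10111011
199 = 11000111
Binary: 01011110.00100001.10111011.11000111


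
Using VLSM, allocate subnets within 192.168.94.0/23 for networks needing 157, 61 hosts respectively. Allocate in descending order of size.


157 hosts -> /24 (254 usable): 192.168.94.0/24
61 hosts -> /26 (62 usable): 192.168.95.0/26
Allocation: 192.168.94.0/24 (157 hosts, 254 usable); 192.168.95.0/26 (61 hosts, 62 usable)


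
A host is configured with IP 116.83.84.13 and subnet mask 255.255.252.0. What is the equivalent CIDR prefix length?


Binary: 11111111.11111111.11111100.00000000
Count leading 1s
Prefix: /22


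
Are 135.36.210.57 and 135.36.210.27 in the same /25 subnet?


Mask: 255.255.255.128
135.36.210.57 AND mask = 135.36.210.0
135.36.210.27 AND mask = 135.36.210.0
Yes, same subnet (135.36.210.0)


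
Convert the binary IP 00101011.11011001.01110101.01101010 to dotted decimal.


00101011 = 43
11011001 = 217
01110101 = 117
01101010 = 106
IP: 43.217.117.106


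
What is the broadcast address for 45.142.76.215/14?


Network: 45.140.0.0/14
Host bits = 18
Set all host bits to 1:
Broadcast: 45.143.255.255


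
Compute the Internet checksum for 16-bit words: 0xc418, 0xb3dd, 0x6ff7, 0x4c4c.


Sum all words (with carry folding):
+ 0xc418 = 0xc418
+ 0xb3dd = 0x77f6
+ 0x6ff7 = 0xe7ed
+ 0x4c4c = 0x343a
One's complement: ~0x343a
Checksum = 0xcbc5


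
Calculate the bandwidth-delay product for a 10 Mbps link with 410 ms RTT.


BDP = bandwidth * RTT
= 10 Mbps * 410 ms
= 10 * 1e6 * 410 / 1000 bits
= 4100000 bits
= 512500 bytes
= 500.4883 KB
BDP = 4100000 bits (512500 bytes)


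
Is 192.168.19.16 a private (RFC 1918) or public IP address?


RFC 1918 private ranges:
  10.0.0.0/8 (10.0.0.0 - 10.255.255.255)
  172.16.0.0/12 (172.16.0.0 - 172.31.255.255)
  192.168.0.0/16 (192.168.0.0 - 192.168.255.255)
Private (in 192.168.0.0/16)


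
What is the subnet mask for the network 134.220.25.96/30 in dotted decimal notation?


/30 means 30 network bits, 2 host bits
Binary: 11111111111111111111111111111100
Mask: 255.255.255.252


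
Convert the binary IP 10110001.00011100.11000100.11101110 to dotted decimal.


10110001 = 177
00011100 = 28
11000100 = 196
11101110 = 238
IP: 177.28.196.238


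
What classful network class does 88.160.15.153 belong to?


First octet: 88
Binary: 01011000
0xxxxxxx -> Class A (1-126)
Class A, default mask 255.0.0.0 (/8)


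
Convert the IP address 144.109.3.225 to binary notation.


144 = 10010000
109 = 01101101
3 = 00000011
225 = 11100001
Binary: 10010000.01101101.00000011.11100001


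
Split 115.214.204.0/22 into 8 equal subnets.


New prefix = 22 + 3 = 25
Each subnet has 128 addresses
  115.214.204.0/25
  115.214.204.128/25
  115.214.205.0/25
  115.214.205.128/25
  115.214.206.0/25
  115.214.206.128/25
  115.214.207.0/25
  115.214.207.128/25
Subnets: 115.214.204.0/25, 115.214.204.128/25, 115.214.205.0/25, 115.214.205.128/25, 115.214.206.0/25, 115.214.206.128/25, 115.214.207.0/25, 115.214.207.128/25


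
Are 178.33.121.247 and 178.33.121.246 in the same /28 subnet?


Mask: 255.255.255.240
178.33.121.247 AND mask = 178.33.121.240
178.33.121.246 AND mask = 178.33.121.240
Yes, same subnet (178.33.121.240)


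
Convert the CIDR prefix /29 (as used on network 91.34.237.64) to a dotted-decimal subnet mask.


/29 means 29 network bits, 3 host bits
Binary: 11111111111111111111111111111000
Mask: 255.255.255.248


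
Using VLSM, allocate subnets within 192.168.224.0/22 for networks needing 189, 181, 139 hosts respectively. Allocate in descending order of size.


189 hosts -> /24 (254 usable): 192.168.224.0/24
181 hosts -> /24 (254 usable): 192.168.225.0/24
139 hosts -> /24 (254 usable): 192.168.226.0/24
Allocation: 192.168.224.0/24 (189 hosts, 254 usable); 192.168.225.0/24 (181 hosts, 254 usable); 192.168.226.0/24 (139 hosts, 254 usable)


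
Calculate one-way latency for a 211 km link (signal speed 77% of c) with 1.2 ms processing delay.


Speed = 0.77 * 3e5 km/s = 231000 km/s
Propagation delay = 211 / 231000 = 0.0009 s = 0.9134 ms
Processing delay = 1.2 ms
Total one-way latency = 2.1134 ms


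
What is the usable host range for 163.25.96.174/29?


Network: 163.25.96.168
Broadcast: 163.25.96.175
First usable = network + 1
Last usable = broadcast - 1
Range: 163.25.96.169 to 163.25.96.174


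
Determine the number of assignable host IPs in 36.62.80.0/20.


Host bits = 32 - 20 = 12
Total addresses = 2^12 = 4096
Usable = total - 2 (network and broadcast)
Usable hosts: 4094


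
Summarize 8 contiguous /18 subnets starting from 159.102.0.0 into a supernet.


Original prefix: /18
Number of subnets: 8 = 2^3
New prefix = 18 - 3 = 15
Supernet: 159.102.0.0/15


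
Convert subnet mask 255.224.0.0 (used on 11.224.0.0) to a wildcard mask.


Subnet mask: 255.224.0.0
Wildcard = 255.255.255.255 - subnet mask
255 - 255 = 0
255 - 224 = 31
255 - 0 = 255
255 - 0 = 255
Wildcard: 0.31.255.255


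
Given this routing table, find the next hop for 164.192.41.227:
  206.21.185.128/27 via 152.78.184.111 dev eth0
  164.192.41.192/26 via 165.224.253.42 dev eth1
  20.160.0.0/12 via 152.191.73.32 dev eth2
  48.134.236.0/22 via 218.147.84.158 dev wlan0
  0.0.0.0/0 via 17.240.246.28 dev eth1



Longest prefix match for 164.192.41.227:
  /27 206.21.185.128: no
  /26 164.192.41.192: MATCH
  /12 20.160.0.0: no
  /22 48.134.236.0: no
  /0 0.0.0.0: MATCH
Selected: next-hop 165.224.253.42 via eth1 (matched /26)


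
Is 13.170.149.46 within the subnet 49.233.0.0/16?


Subnet network: 49.233.0.0
Test IP AND mask: 13.170.0.0
No, 13.170.149.46 is not in 49.233.0.0/16


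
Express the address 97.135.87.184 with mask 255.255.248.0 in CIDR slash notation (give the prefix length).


Binary: 11111111.11111111.11111000.00000000
Count leading 1s
Prefix: /21


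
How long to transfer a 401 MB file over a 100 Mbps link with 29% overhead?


Effective throughput = 100 * (1 - 29/100) = 71 Mbps
File size in Mb = 401 * 8 = 3208 Mb
Time = 3208 / 71
Time = 45.1831 seconds


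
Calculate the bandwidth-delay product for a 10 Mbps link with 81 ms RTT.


BDP = bandwidth * RTT
= 10 Mbps * 81 ms
= 10 * 1e6 * 81 / 1000 bits
= 810000 bits
= 101250 bytes
= 98.877 KB
BDP = 810000 bits (101250 bytes)


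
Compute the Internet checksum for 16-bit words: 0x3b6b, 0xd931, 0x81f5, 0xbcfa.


Sum all words (with carry folding):
+ 0x3b6b = 0x3b6b
+ 0xd931 = 0x149d
+ 0x81f5 = 0x9692
+ 0xbcfa = 0x538d
One's complement: ~0x538d
Checksum = 0xac72


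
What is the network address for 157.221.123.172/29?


IP:   10011101.11011101.01111011.10101100
Mask: 11111111.11111111.11111111.11111000
AND operation:
Net:  10011101.11011101.01111011.10101000
Network: 157.221.123.168/29


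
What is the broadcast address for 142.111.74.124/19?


Network: 142.111.64.0/19
Host bits = 13
Set all host bits to 1:
Broadcast: 142.111.95.255


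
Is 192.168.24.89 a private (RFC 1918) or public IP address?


RFC 1918 private ranges:
  10.0.0.0/8 (10.0.0.0 - 10.255.255.255)
  172.16.0.0/12 (172.16.0.0 - 172.31.255.255)
  192.168.0.0/16 (192.168.0.0 - 192.168.255.255)
Private (in 192.168.0.0/16)


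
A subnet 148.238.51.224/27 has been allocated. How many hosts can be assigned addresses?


Host bits = 32 - 27 = 5
Total addresses = 2^5 = 32
Usable = total - 2 (network and broadcast)
Usable hosts: 30


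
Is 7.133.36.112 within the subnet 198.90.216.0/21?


Subnet network: 198.90.216.0
Test IP AND mask: 7.133.32.0
No, 7.133.36.112 is not in 198.90.216.0/21


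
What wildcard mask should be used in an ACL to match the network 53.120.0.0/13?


Subnet mask: 255.248.0.0
Wildcard = 255.255.255.255 - subnet mask
255 - 255 = 0
255 - 248 = 7
255 - 0 = 255
255 - 0 = 255
Wildcard: 0.7.255.255


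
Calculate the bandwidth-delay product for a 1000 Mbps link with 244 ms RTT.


BDP = bandwidth * RTT
= 1000 Mbps * 244 ms
= 1000 * 1e6 * 244 / 1000 bits
= 244000000 bits
= 30500000 bytes
= 29785.1562 KB
BDP = 244000000 bits (30500000 bytes)


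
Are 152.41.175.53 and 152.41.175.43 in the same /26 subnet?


Mask: 255.255.255.192
152.41.175.53 AND mask = 152.41.175.0
152.41.175.43 AND mask = 152.41.175.0
Yes, same subnet (152.41.175.0)


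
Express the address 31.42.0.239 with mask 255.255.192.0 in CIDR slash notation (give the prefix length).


Binary: 11111111.11111111.11000000.00000000
Count leading 1s
Prefix: /18


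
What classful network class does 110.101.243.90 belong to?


First octet: 110
Binary: 01101110
0xxxxxxx -> Class A (1-126)
Class A, default mask 255.0.0.0 (/8)
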